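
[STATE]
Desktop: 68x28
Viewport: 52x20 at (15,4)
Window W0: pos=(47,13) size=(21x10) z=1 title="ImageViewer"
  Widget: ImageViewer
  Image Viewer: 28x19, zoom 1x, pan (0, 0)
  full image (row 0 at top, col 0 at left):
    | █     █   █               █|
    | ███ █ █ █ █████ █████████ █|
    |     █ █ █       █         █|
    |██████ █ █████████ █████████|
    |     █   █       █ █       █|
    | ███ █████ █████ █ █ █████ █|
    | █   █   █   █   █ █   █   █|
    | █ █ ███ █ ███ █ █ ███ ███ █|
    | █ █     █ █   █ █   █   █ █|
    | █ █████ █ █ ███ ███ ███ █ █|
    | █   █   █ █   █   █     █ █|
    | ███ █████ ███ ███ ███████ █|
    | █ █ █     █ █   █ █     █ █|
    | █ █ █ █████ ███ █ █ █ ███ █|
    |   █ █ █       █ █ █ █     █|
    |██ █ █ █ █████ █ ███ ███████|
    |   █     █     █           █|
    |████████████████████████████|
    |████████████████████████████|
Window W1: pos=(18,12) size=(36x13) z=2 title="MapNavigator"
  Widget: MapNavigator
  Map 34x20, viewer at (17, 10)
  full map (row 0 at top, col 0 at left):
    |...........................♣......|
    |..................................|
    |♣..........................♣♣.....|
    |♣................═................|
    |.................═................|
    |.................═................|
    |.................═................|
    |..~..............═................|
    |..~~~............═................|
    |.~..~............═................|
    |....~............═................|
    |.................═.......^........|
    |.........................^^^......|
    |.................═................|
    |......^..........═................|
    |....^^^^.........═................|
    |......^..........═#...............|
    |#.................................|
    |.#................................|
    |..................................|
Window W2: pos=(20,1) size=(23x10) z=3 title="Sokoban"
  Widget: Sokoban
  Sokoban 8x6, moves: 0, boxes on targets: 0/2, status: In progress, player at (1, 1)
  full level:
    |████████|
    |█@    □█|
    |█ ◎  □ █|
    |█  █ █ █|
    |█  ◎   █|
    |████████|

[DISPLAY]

     ┃████████             ┃                        
     ┃█@    □█             ┃                        
     ┃█ ◎  □ █             ┃                        
     ┃█  █ █ █             ┃                        
     ┃█  ◎   █             ┃                        
     ┃████████             ┃                        
     ┗━━━━━━━━━━━━━━━━━━━━━┛                        
                                                    
   ┏━━━━━━━━━━━━━━━━━━━━━━━━━━━━━━━━━━┓             
   ┃ MapNavigator                     ┃━━━━━━━━━━━━━
   ┠──────────────────────────────────┨Viewer       
   ┃.................═................┃─────────────
   ┃..~..............═................┃ █   █       
   ┃..~~~............═................┃ █ █ █████ ██
   ┃.~..~............═................┃ █ █       █ 
   ┃....~............@................┃ █ █████████ 
   ┃.................═.......^........┃   █       █ 
   ┃.........................^^^......┃████ █████ █ 
   ┃.................═................┃━━━━━━━━━━━━━
   ┃......^..........═................┃             


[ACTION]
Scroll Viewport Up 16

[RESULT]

                                                    
     ┏━━━━━━━━━━━━━━━━━━━━━┓                        
     ┃ Sokoban             ┃                        
     ┠─────────────────────┨                        
     ┃████████             ┃                        
     ┃█@    □█             ┃                        
     ┃█ ◎  □ █             ┃                        
     ┃█  █ █ █             ┃                        
     ┃█  ◎   █             ┃                        
     ┃████████             ┃                        
     ┗━━━━━━━━━━━━━━━━━━━━━┛                        
                                                    
   ┏━━━━━━━━━━━━━━━━━━━━━━━━━━━━━━━━━━┓             
   ┃ MapNavigator                     ┃━━━━━━━━━━━━━
   ┠──────────────────────────────────┨Viewer       
   ┃.................═................┃─────────────
   ┃..~..............═................┃ █   █       
   ┃..~~~............═................┃ █ █ █████ ██
   ┃.~..~............═................┃ █ █       █ 
   ┃....~............@................┃ █ █████████ 


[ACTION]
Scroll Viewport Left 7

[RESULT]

                                                    
            ┏━━━━━━━━━━━━━━━━━━━━━┓                 
            ┃ Sokoban             ┃                 
            ┠─────────────────────┨                 
            ┃████████             ┃                 
            ┃█@    □█             ┃                 
            ┃█ ◎  □ █             ┃                 
            ┃█  █ █ █             ┃                 
            ┃█  ◎   █             ┃                 
            ┃████████             ┃                 
            ┗━━━━━━━━━━━━━━━━━━━━━┛                 
                                                    
          ┏━━━━━━━━━━━━━━━━━━━━━━━━━━━━━━━━━━┓      
          ┃ MapNavigator                     ┃━━━━━━
          ┠──────────────────────────────────┨Viewer
          ┃.................═................┃──────
          ┃..~..............═................┃ █   █
          ┃..~~~............═................┃ █ █ █
          ┃.~..~............═................┃ █ █  
          ┃....~............@................┃ █ ███


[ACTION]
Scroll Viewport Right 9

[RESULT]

                                                    
    ┏━━━━━━━━━━━━━━━━━━━━━┓                         
    ┃ Sokoban             ┃                         
    ┠─────────────────────┨                         
    ┃████████             ┃                         
    ┃█@    □█             ┃                         
    ┃█ ◎  □ █             ┃                         
    ┃█  █ █ █             ┃                         
    ┃█  ◎   █             ┃                         
    ┃████████             ┃                         
    ┗━━━━━━━━━━━━━━━━━━━━━┛                         
                                                    
  ┏━━━━━━━━━━━━━━━━━━━━━━━━━━━━━━━━━━┓              
  ┃ MapNavigator                     ┃━━━━━━━━━━━━━┓
  ┠──────────────────────────────────┨Viewer       ┃
  ┃.................═................┃─────────────┨
  ┃..~..............═................┃ █   █       ┃
  ┃..~~~............═................┃ █ █ █████ ██┃
  ┃.~..~............═................┃ █ █       █ ┃
  ┃....~............@................┃ █ █████████ ┃


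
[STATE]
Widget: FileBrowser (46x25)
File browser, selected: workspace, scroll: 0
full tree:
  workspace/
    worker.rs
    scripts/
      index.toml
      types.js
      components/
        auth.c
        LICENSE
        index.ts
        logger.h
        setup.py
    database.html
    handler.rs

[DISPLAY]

> [-] workspace/                              
    worker.rs                                 
    [+] scripts/                              
    database.html                             
    handler.rs                                
                                              
                                              
                                              
                                              
                                              
                                              
                                              
                                              
                                              
                                              
                                              
                                              
                                              
                                              
                                              
                                              
                                              
                                              
                                              
                                              


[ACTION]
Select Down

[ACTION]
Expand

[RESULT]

  [-] workspace/                              
  > worker.rs                                 
    [+] scripts/                              
    database.html                             
    handler.rs                                
                                              
                                              
                                              
                                              
                                              
                                              
                                              
                                              
                                              
                                              
                                              
                                              
                                              
                                              
                                              
                                              
                                              
                                              
                                              
                                              


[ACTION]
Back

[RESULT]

> [+] workspace/                              
                                              
                                              
                                              
                                              
                                              
                                              
                                              
                                              
                                              
                                              
                                              
                                              
                                              
                                              
                                              
                                              
                                              
                                              
                                              
                                              
                                              
                                              
                                              
                                              


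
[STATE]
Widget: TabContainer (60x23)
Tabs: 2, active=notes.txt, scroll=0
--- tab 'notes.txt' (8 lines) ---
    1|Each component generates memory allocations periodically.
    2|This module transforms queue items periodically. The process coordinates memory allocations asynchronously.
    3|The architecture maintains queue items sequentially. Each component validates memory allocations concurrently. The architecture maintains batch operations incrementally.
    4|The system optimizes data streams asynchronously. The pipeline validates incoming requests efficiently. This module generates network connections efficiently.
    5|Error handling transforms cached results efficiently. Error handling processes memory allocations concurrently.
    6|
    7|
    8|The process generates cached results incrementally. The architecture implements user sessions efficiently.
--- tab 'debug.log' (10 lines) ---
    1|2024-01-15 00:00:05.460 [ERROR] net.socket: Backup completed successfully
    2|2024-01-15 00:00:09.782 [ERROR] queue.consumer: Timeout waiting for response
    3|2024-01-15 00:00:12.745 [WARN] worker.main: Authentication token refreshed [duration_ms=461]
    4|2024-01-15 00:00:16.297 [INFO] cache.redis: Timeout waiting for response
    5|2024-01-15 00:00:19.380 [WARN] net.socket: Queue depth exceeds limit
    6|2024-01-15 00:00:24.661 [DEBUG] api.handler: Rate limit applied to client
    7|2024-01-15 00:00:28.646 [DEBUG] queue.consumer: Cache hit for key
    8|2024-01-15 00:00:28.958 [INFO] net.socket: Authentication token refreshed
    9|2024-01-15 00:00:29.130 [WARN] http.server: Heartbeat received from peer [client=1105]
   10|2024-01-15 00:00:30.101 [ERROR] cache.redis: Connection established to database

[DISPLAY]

[notes.txt]│ debug.log                                      
────────────────────────────────────────────────────────────
Each component generates memory allocations periodically.   
This module transforms queue items periodically. The process
The architecture maintains queue items sequentially. Each co
The system optimizes data streams asynchronously. The pipeli
Error handling transforms cached results efficiently. Error 
                                                            
                                                            
The process generates cached results incrementally. The arch
                                                            
                                                            
                                                            
                                                            
                                                            
                                                            
                                                            
                                                            
                                                            
                                                            
                                                            
                                                            
                                                            


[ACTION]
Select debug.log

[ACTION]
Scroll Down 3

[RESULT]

 notes.txt │[debug.log]                                     
────────────────────────────────────────────────────────────
2024-01-15 00:00:16.297 [INFO] cache.redis: Timeout waiting 
2024-01-15 00:00:19.380 [WARN] net.socket: Queue depth excee
2024-01-15 00:00:24.661 [DEBUG] api.handler: Rate limit appl
2024-01-15 00:00:28.646 [DEBUG] queue.consumer: Cache hit fo
2024-01-15 00:00:28.958 [INFO] net.socket: Authentication to
2024-01-15 00:00:29.130 [WARN] http.server: Heartbeat receiv
2024-01-15 00:00:30.101 [ERROR] cache.redis: Connection esta
                                                            
                                                            
                                                            
                                                            
                                                            
                                                            
                                                            
                                                            
                                                            
                                                            
                                                            
                                                            
                                                            
                                                            


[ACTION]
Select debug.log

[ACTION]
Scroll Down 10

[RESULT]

 notes.txt │[debug.log]                                     
────────────────────────────────────────────────────────────
2024-01-15 00:00:30.101 [ERROR] cache.redis: Connection esta
                                                            
                                                            
                                                            
                                                            
                                                            
                                                            
                                                            
                                                            
                                                            
                                                            
                                                            
                                                            
                                                            
                                                            
                                                            
                                                            
                                                            
                                                            
                                                            
                                                            


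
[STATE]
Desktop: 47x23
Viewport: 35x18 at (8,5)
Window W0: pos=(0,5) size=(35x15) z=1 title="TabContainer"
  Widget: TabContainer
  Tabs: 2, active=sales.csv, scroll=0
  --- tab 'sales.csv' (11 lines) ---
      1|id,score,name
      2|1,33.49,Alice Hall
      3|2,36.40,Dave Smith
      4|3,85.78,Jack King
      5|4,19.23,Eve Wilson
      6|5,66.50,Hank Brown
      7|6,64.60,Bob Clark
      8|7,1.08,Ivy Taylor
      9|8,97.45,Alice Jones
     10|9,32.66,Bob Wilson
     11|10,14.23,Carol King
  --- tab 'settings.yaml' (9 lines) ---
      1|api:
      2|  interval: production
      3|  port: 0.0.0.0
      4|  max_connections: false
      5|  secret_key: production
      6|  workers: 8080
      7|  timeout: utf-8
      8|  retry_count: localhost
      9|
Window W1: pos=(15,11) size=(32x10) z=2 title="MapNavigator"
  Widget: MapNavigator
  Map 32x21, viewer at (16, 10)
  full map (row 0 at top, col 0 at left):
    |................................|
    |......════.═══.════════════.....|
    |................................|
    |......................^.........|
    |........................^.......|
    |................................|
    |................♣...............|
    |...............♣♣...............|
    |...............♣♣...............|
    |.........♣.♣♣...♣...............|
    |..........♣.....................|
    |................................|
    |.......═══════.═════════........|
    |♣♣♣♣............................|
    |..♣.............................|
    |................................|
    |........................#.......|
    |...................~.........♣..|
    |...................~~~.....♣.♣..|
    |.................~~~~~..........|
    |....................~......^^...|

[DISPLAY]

━━━━━━━━━━━━━━━━━━━━━━━━━━┓        
tainer                    ┃        
──────────────────────────┨        
csv]│ settings.yaml       ┃        
──────────────────────────┃        
e,name                    ┃        
,Alice ┏━━━━━━━━━━━━━━━━━━━━━━━━━━━
,Dave S┃ MapNavigator              
,Jack K┠───────────────────────────
,Eve Wi┃..............♣♣...........
,Hank B┃..............♣♣...........
,Bob Cl┃........♣.♣♣...♣...........
Ivy Tay┃.........♣.....@...........
,Alice ┃...........................
━━━━━━━┃......═══════.═════════....
       ┗━━━━━━━━━━━━━━━━━━━━━━━━━━━
                                   
                                   


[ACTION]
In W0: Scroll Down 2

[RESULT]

━━━━━━━━━━━━━━━━━━━━━━━━━━┓        
tainer                    ┃        
──────────────────────────┨        
csv]│ settings.yaml       ┃        
──────────────────────────┃        
,Dave Smith               ┃        
,Jack K┏━━━━━━━━━━━━━━━━━━━━━━━━━━━
,Eve Wi┃ MapNavigator              
,Hank B┠───────────────────────────
,Bob Cl┃..............♣♣...........
Ivy Tay┃..............♣♣...........
,Alice ┃........♣.♣♣...♣...........
,Bob Wi┃.........♣.....@...........
3,Carol┃...........................
━━━━━━━┃......═══════.═════════....
       ┗━━━━━━━━━━━━━━━━━━━━━━━━━━━
                                   
                                   


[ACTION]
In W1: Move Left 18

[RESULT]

━━━━━━━━━━━━━━━━━━━━━━━━━━┓        
tainer                    ┃        
──────────────────────────┨        
csv]│ settings.yaml       ┃        
──────────────────────────┃        
,Dave Smith               ┃        
,Jack K┏━━━━━━━━━━━━━━━━━━━━━━━━━━━
,Eve Wi┃ MapNavigator              
,Hank B┠───────────────────────────
,Bob Cl┃               ............
Ivy Tay┃               ............
,Alice ┃               .........♣.♣
,Bob Wi┃               @.........♣.
3,Carol┃               ............
━━━━━━━┃               .......═════
       ┗━━━━━━━━━━━━━━━━━━━━━━━━━━━
                                   
                                   


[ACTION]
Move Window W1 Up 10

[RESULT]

━━━━━━━┃               ............
tainer ┃               .........♣.♣
───────┃               @.........♣.
csv]│ s┃               ............
───────┃               .......═════
,Dave S┗━━━━━━━━━━━━━━━━━━━━━━━━━━━
,Jack King                ┃        
,Eve Wilson               ┃        
,Hank Brown               ┃        
,Bob Clark                ┃        
Ivy Taylor                ┃        
,Alice Jones              ┃        
,Bob Wilson               ┃        
3,Carol King              ┃        
━━━━━━━━━━━━━━━━━━━━━━━━━━┛        
                                   
                                   
                                   


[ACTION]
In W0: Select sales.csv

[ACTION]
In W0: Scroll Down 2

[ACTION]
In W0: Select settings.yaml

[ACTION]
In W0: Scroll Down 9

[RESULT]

━━━━━━━┃               ............
tainer ┃               .........♣.♣
───────┃               @.........♣.
csv │[s┃               ............
───────┃               .......═════
       ┗━━━━━━━━━━━━━━━━━━━━━━━━━━━
                          ┃        
                          ┃        
                          ┃        
                          ┃        
                          ┃        
                          ┃        
                          ┃        
                          ┃        
━━━━━━━━━━━━━━━━━━━━━━━━━━┛        
                                   
                                   
                                   


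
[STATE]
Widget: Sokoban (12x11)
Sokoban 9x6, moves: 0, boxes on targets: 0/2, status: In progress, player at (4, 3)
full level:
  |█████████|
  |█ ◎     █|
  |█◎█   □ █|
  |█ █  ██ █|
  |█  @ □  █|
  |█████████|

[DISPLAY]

█████████   
█ ◎     █   
█◎█   □ █   
█ █  ██ █   
█  @ □  █   
█████████   
Moves: 0  0/
            
            
            
            


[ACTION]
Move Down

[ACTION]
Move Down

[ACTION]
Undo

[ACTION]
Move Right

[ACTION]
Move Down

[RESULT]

█████████   
█ ◎     █   
█◎█   □ █   
█ █  ██ █   
█   @□  █   
█████████   
Moves: 1  0/
            
            
            
            


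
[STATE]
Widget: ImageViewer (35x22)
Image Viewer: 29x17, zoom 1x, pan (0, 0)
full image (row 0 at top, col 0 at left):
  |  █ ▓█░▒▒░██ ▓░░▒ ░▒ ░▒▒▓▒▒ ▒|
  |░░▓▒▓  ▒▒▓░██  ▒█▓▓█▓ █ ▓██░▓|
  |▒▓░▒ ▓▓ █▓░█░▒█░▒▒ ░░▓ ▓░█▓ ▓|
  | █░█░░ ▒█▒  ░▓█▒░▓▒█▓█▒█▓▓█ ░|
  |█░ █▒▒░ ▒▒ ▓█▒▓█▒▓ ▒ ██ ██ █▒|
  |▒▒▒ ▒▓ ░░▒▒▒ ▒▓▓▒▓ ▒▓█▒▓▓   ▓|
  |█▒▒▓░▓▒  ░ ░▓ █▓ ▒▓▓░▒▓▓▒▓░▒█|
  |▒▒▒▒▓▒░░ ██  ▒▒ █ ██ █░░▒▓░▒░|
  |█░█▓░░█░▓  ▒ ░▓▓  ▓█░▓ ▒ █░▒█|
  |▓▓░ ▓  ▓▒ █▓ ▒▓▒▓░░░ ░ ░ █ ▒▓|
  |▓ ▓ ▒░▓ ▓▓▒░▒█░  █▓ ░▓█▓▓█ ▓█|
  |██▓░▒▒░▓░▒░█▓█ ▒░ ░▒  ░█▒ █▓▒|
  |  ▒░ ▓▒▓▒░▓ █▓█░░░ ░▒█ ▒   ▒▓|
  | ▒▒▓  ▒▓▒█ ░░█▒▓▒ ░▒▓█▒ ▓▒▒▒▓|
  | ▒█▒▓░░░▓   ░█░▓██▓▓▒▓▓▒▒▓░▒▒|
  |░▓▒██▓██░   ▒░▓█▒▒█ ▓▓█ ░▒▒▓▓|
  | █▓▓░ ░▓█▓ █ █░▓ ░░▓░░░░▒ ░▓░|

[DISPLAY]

  █ ▓█░▒▒░██ ▓░░▒ ░▒ ░▒▒▓▒▒ ▒      
░░▓▒▓  ▒▒▓░██  ▒█▓▓█▓ █ ▓██░▓      
▒▓░▒ ▓▓ █▓░█░▒█░▒▒ ░░▓ ▓░█▓ ▓      
 █░█░░ ▒█▒  ░▓█▒░▓▒█▓█▒█▓▓█ ░      
█░ █▒▒░ ▒▒ ▓█▒▓█▒▓ ▒ ██ ██ █▒      
▒▒▒ ▒▓ ░░▒▒▒ ▒▓▓▒▓ ▒▓█▒▓▓   ▓      
█▒▒▓░▓▒  ░ ░▓ █▓ ▒▓▓░▒▓▓▒▓░▒█      
▒▒▒▒▓▒░░ ██  ▒▒ █ ██ █░░▒▓░▒░      
█░█▓░░█░▓  ▒ ░▓▓  ▓█░▓ ▒ █░▒█      
▓▓░ ▓  ▓▒ █▓ ▒▓▒▓░░░ ░ ░ █ ▒▓      
▓ ▓ ▒░▓ ▓▓▒░▒█░  █▓ ░▓█▓▓█ ▓█      
██▓░▒▒░▓░▒░█▓█ ▒░ ░▒  ░█▒ █▓▒      
  ▒░ ▓▒▓▒░▓ █▓█░░░ ░▒█ ▒   ▒▓      
 ▒▒▓  ▒▓▒█ ░░█▒▓▒ ░▒▓█▒ ▓▒▒▒▓      
 ▒█▒▓░░░▓   ░█░▓██▓▓▒▓▓▒▒▓░▒▒      
░▓▒██▓██░   ▒░▓█▒▒█ ▓▓█ ░▒▒▓▓      
 █▓▓░ ░▓█▓ █ █░▓ ░░▓░░░░▒ ░▓░      
                                   
                                   
                                   
                                   
                                   


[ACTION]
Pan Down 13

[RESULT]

 ▒▒▓  ▒▓▒█ ░░█▒▓▒ ░▒▓█▒ ▓▒▒▒▓      
 ▒█▒▓░░░▓   ░█░▓██▓▓▒▓▓▒▒▓░▒▒      
░▓▒██▓██░   ▒░▓█▒▒█ ▓▓█ ░▒▒▓▓      
 █▓▓░ ░▓█▓ █ █░▓ ░░▓░░░░▒ ░▓░      
                                   
                                   
                                   
                                   
                                   
                                   
                                   
                                   
                                   
                                   
                                   
                                   
                                   
                                   
                                   
                                   
                                   
                                   


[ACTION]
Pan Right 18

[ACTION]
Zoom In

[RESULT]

░░  ░░▓▓  ██▓▓  ▒▒▓▓▓▓░░▒▒▓▓▓▓▒▒▓▓░
████    ▒▒▒▒  ██  ████  ██░░░░▒▒▓▓░
████    ▒▒▒▒  ██  ████  ██░░░░▒▒▓▓░
    ▒▒  ░░▓▓▓▓    ▓▓██░░▓▓  ▒▒  ██░
    ▒▒  ░░▓▓▓▓    ▓▓██░░▓▓  ▒▒  ██░
  ██▓▓  ▒▒▓▓▒▒▓▓░░░░░░  ░░  ░░  ██ 
  ██▓▓  ▒▒▓▓▒▒▓▓░░░░░░  ░░  ░░  ██ 
▓▓▒▒░░▒▒██░░    ██▓▓  ░░▓▓██▓▓▓▓██ 
▓▓▒▒░░▒▒██░░    ██▓▓  ░░▓▓██▓▓▓▓██ 
▒▒░░██▓▓██  ▒▒░░  ░░▒▒    ░░██▒▒  █
▒▒░░██▓▓██  ▒▒░░  ░░▒▒    ░░██▒▒  █
░░▓▓  ██▓▓██░░░░░░  ░░▒▒██  ▒▒     
░░▓▓  ██▓▓██░░░░░░  ░░▒▒██  ▒▒     
██  ░░░░██▒▒▓▓▒▒  ░░▒▒▓▓██▒▒  ▓▓▒▒▒
██  ░░░░██▒▒▓▓▒▒  ░░▒▒▓▓██▒▒  ▓▓▒▒▒
      ░░██░░▓▓████▓▓▓▓▒▒▓▓▓▓▒▒▒▒▓▓░
      ░░██░░▓▓████▓▓▓▓▒▒▓▓▓▓▒▒▒▒▓▓░
      ▒▒░░▓▓██▒▒▒▒██  ▓▓▓▓██  ░░▒▒▒
      ▒▒░░▓▓██▒▒▒▒██  ▓▓▓▓██  ░░▒▒▒
▓▓  ██  ██░░▓▓  ░░░░▓▓░░░░░░░░▒▒  ░
▓▓  ██  ██░░▓▓  ░░░░▓▓░░░░░░░░▒▒  ░
                                   


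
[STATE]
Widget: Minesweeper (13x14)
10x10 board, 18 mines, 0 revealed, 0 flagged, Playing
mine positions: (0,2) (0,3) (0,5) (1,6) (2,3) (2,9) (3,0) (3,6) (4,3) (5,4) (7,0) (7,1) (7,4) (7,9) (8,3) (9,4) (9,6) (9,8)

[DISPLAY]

■■■■■■■■■■   
■■■■■■■■■■   
■■■■■■■■■■   
■■■■■■■■■■   
■■■■■■■■■■   
■■■■■■■■■■   
■■■■■■■■■■   
■■■■■■■■■■   
■■■■■■■■■■   
■■■■■■■■■■   
             
             
             
             


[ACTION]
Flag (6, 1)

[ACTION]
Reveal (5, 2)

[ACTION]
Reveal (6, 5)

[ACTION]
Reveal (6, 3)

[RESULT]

■■■■■■■■■■   
■■■■■■■■■■   
■■■■■■■■■■   
■■■■■■■■■■   
■■■■■■■■■■   
■■1■■■■■■■   
■⚑■2■2■■■■   
■■■■■■■■■■   
■■■■■■■■■■   
■■■■■■■■■■   
             
             
             
             


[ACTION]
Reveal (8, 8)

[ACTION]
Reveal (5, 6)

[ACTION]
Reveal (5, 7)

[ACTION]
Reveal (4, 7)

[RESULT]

■■■■■■■■■■   
■■■■■■■■■■   
■■■■■■■■■■   
■■■■■■■111   
■■■■■211     
■■1■■1       
■⚑■2■2  11   
■■■■■1  1■   
■■■■■3122■   
■■■■■■■■■■   
             
             
             
             


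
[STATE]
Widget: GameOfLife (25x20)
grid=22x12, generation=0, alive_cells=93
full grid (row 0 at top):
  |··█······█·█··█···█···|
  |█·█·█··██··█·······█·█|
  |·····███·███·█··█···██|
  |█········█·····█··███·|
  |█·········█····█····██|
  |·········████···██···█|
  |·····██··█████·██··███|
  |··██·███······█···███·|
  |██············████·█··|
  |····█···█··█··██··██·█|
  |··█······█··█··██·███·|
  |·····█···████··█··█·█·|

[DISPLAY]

Gen: 0                   
··█······█·█··█···█···   
█·█·█··██··█·······█·█   
·····███·███·█··█···██   
█········█·····█··███·   
█·········█····█····██   
·········████···██···█   
·····██··█████·██··███   
··██·███······█···███·   
██············████·█··   
····█···█··█··██··██·█   
··█······█··█··██·███·   
·····█···████··█··█·█·   
                         
                         
                         
                         
                         
                         
                         


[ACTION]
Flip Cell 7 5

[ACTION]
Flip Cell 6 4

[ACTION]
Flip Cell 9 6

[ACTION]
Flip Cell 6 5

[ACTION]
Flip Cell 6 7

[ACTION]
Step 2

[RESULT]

Gen: 2                   
····█·················   
██···█·█·█·██·······█·   
··█·██···█·██··█····█·   
·····██·██·██·███·█···   
·······███···█···██···   
······███····█···█··█·   
···█·█···███···██···█·   
·█······█████····█····   
█··█·█·····█·█········   
·█··███······██·██····   
········██···████·····   
········██████·███····   
                         
                         
                         
                         
                         
                         
                         


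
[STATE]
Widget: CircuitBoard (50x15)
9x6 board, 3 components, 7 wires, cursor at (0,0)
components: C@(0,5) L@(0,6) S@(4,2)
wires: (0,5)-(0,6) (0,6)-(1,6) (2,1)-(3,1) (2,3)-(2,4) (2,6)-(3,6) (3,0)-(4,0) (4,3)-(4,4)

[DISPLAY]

   0 1 2 3 4 5 6 7 8                              
0  [.]                  C ─ L                     
                            │                     
1                           ·                     
                                                  
2       ·       · ─ ·       ·                     
        │                   │                     
3   ·   ·                   ·                     
    │                                             
4   ·       S   · ─ ·                             
                                                  
5                                                 
Cursor: (0,0)                                     
                                                  
                                                  


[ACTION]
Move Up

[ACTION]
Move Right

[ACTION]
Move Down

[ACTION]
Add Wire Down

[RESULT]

   0 1 2 3 4 5 6 7 8                              
0                       C ─ L                     
                            │                     
1      [.]                  ·                     
        │                                         
2       ·       · ─ ·       ·                     
        │                   │                     
3   ·   ·                   ·                     
    │                                             
4   ·       S   · ─ ·                             
                                                  
5                                                 
Cursor: (1,1)                                     
                                                  
                                                  


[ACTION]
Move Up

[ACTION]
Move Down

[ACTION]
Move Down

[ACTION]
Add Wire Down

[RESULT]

   0 1 2 3 4 5 6 7 8                              
0                       C ─ L                     
                            │                     
1       ·                   ·                     
        │                                         
2      [.]      · ─ ·       ·                     
        │                   │                     
3   ·   ·                   ·                     
    │                                             
4   ·       S   · ─ ·                             
                                                  
5                                                 
Cursor: (2,1)                                     
                                                  
                                                  


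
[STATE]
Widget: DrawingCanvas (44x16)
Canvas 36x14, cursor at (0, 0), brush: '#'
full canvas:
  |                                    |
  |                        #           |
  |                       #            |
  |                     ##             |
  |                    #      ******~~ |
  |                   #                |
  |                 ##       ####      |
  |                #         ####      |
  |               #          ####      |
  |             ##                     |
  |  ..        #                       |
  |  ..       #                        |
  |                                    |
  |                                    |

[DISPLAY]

+                                           
                        #                   
                       #                    
                     ##                     
                    #      ******~~         
                   #                        
                 ##       ####              
                #         ####              
               #          ####              
             ##                             
  ..        #                               
  ..       #                                
                                            
                                            
                                            
                                            


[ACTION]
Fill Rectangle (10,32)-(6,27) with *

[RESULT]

+                                           
                        #                   
                       #                    
                     ##                     
                    #      ******~~         
                   #                        
                 ##       #******           
                #         #******           
               #          #******           
             ##            ******           
  ..        #              ******           
  ..       #                                
                                            
                                            
                                            
                                            


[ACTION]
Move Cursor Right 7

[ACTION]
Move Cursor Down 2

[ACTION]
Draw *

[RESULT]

                                            
                        #                   
       *               #                    
                     ##                     
                    #      ******~~         
                   #                        
                 ##       #******           
                #         #******           
               #          #******           
             ##            ******           
  ..        #              ******           
  ..       #                                
                                            
                                            
                                            
                                            
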